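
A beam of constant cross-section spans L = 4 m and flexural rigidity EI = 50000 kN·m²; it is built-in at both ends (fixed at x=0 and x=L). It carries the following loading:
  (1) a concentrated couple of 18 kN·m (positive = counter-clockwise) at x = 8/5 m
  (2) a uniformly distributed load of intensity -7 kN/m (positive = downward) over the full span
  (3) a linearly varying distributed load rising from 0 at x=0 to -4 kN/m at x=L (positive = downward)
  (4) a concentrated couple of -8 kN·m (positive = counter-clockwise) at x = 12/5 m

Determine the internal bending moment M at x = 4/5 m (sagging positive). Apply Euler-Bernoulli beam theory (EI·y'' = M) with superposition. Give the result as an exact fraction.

Load 1 — applied couple M₀=18 kN·m at a=8/5 m (b=L-a=12/5):
  M_1 = R_Ax - M_A  [x≤a] with R_A=162/25, M_A=54/25 = (162/25)·(4/5) - (54/25) = 378/125 kN·m
Load 2 — uniform load w=-7 kN/m over full span:
  M_2 = wLx/2 - wL²/12 - wx²/2 = (-7)·4·(4/5)/2 - (-7)·4²/12 - (-7)·(4/5)²/2 = 28/75 kN·m
Load 3 — triangular load w₀=-4 kN/m (0→w₀ over full span):
  M_3 = 3w₀Lx/20 - w₀L²/30 - w₀x³/(6L) = 3·(-4)·4·(4/5)/20 - (-4)·4²/30 - (-4)·(4/5)³/(6·4) = 112/375 kN·m
Load 4 — applied couple M₀=-8 kN·m at a=12/5 m (b=L-a=8/5):
  M_4 = R_Ax - M_A  [x≤a] with R_A=-72/25, M_A=-64/25 = (-72/25)·(4/5) - (-64/25) = 32/125 kN·m
Superposition: M = Σ M_i = 494/125 kN·m ≈ 3.952000 kN·m

M(4/5) = 494/125 kN·m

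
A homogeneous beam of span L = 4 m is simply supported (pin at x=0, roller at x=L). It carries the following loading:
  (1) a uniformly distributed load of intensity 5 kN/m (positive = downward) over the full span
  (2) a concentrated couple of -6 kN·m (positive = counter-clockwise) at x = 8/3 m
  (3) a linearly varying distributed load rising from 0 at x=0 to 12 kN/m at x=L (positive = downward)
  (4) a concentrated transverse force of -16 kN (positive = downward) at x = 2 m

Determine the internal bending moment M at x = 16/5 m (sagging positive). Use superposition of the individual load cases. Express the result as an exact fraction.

M(16/5) = 1302/125 kN·m

Load 1 — uniform load w=5 kN/m over full span:
  M_1 = wx(L-x)/2 = 5·(16/5)·(4-(16/5))/2 = 32/5 kN·m
Load 2 — applied couple M₀=-6 kN·m at a=8/3 m (b=L-a=4/3):
  M_2 = M₀x/L - M₀  [x>a] = (-6)·(16/5)/4 - (-6) = 6/5 kN·m
Load 3 — triangular load w₀=12 kN/m (0→w₀ over full span):
  M_3 = w₀Lx/6 - w₀x³/(6L) = 12·4·(16/5)/6 - 12·(16/5)³/(6·4) = 1152/125 kN·m
Load 4 — point force P=-16 kN at a=2 m (b=L-a=2):
  M_4 = Pa(L-x)/L  [x>a] = (-16)·2·(4-(16/5))/4 = -32/5 kN·m
Superposition: M = Σ M_i = 1302/125 kN·m ≈ 10.416000 kN·m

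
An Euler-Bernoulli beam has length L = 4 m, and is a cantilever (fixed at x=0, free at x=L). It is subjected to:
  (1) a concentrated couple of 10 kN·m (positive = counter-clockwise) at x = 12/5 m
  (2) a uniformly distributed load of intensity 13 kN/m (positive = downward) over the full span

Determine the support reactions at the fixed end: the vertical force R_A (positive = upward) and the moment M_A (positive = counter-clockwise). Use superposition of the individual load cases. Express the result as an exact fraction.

R_A = 52 kN, M_A = 94 kN·m

Load 1 — applied couple M₀=10 kN·m at a=12/5 m (b=L-a=8/5):
  R_A = 0 kN
  M_A = -M₀ = -10 kN·m
Load 2 — uniform load w=13 kN/m over full span:
  R_A = wL = 13·4 = 52 kN
  M_A = wL²/2 = 13·4²/2 = 104 kN·m
Superposition: R_A = 52 kN, M_A = 94 kN·m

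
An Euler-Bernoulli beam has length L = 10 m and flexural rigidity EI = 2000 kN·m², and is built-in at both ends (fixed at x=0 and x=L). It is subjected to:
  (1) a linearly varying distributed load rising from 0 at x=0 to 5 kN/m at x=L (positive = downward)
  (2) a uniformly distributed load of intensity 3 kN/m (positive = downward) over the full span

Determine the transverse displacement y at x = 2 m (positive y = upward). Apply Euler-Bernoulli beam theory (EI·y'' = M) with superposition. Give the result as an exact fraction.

y(2) = -52/1875 m

Load 1 — triangular load w₀=5 kN/m (0→w₀ over full span):
  y_1 = -w₀x²(L-x)²(x+2L)/(120LEI) = -5·2²·(10-2)²·(2+2·10)/(120·10·2000) = -22/1875 m
Load 2 — uniform load w=3 kN/m over full span:
  y_2 = -wx²(L-x)²/(24EI) = -3·2²·(10-2)²/(24·2000) = -2/125 m
Superposition: y = Σ y_i = -52/1875 m ≈ -0.027733 m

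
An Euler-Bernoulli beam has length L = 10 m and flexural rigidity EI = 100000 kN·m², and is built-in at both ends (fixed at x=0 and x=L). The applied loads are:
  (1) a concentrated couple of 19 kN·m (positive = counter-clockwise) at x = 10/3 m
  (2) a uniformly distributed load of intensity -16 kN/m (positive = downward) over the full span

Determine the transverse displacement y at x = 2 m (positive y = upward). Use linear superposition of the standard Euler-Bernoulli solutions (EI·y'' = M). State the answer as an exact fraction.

Load 1 — applied couple M₀=19 kN·m at a=10/3 m (b=L-a=20/3):
  y_1 = (R_Ax³/6 - M_Ax²/2)/EI  [x≤a] with R_A=38/15, M_A=0 = ((38/15)·2³/6 - 0·2²/2)/100000 = 19/562500 m
Load 2 — uniform load w=-16 kN/m over full span:
  y_2 = -wx²(L-x)²/(24EI) = -(-16)·2²·(10-2)²/(24·100000) = 16/9375 m
Superposition: y = Σ y_i = 979/562500 m ≈ 0.001740 m

y(2) = 979/562500 m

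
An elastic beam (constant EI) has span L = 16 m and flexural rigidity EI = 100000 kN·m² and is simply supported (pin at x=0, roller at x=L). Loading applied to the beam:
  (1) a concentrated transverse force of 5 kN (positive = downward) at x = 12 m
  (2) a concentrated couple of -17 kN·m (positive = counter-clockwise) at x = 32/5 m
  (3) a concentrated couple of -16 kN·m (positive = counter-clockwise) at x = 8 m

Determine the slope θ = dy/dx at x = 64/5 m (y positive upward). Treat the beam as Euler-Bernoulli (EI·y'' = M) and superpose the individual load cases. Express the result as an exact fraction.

Load 1 — point force P=5 kN at a=12 m (b=L-a=4):
  θ_1 = -Pa(2L²-6Lx+3x²+a²)/(6LEI)  [x>a] = -5·12·(2·16²-6·16·(64/5)+3·(64/5)²+12²)/(6·16·100000) = 127/250000 rad
Load 2 — applied couple M₀=-17 kN·m at a=32/5 m (b=L-a=48/5):
  θ_2 = (M₀x²/(2L)-M₀(x-a)+C₁)/EI  [x>a] with C₁=M₀(3b²-L²)/(6L)=-272/75 = ((-17)·(64/5)²/(2·16)-(-17)·((64/5)-(32/5))+(-272/75))/100000 = 17/93750 rad
Load 3 — applied couple M₀=-16 kN·m at a=8 m (b=L-a=8):
  θ_3 = (M₀x²/(2L)-M₀(x-a)+C₁)/EI  [x>a] with C₁=M₀(3b²-L²)/(6L)=32/3 = ((-16)·(64/5)²/(2·16)-(-16)·((64/5)-8)+(32/3))/100000 = 13/234375 rad
Superposition: θ = Σ θ_i = 931/1250000 rad ≈ 0.000745 rad

θ(64/5) = 931/1250000 rad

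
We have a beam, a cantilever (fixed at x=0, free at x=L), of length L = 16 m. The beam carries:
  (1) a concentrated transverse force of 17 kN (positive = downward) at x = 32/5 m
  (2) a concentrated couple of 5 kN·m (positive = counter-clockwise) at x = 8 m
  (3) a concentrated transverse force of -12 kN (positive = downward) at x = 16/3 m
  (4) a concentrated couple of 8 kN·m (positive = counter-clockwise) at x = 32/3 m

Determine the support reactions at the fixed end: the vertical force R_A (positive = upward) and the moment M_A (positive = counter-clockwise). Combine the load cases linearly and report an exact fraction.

Load 1 — point force P=17 kN at a=32/5 m (b=L-a=48/5):
  R_A = P = 17 kN
  M_A = Pa = 17·(32/5) = 544/5 kN·m
Load 2 — applied couple M₀=5 kN·m at a=8 m (b=L-a=8):
  R_A = 0 kN
  M_A = -M₀ = -5 kN·m
Load 3 — point force P=-12 kN at a=16/3 m (b=L-a=32/3):
  R_A = P = (-12) = -12 kN
  M_A = Pa = (-12)·(16/3) = -64 kN·m
Load 4 — applied couple M₀=8 kN·m at a=32/3 m (b=L-a=16/3):
  R_A = 0 kN
  M_A = -M₀ = -8 kN·m
Superposition: R_A = 5 kN, M_A = 159/5 kN·m

R_A = 5 kN, M_A = 159/5 kN·m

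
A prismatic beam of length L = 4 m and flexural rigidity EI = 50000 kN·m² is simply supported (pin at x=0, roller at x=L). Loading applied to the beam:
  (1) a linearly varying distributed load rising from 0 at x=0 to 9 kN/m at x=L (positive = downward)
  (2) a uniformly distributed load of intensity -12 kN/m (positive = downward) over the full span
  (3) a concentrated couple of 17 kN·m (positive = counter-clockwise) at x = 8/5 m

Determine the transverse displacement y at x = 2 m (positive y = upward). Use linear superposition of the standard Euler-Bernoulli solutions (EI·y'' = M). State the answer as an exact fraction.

Load 1 — triangular load w₀=9 kN/m (0→w₀ over full span):
  y_1 = -w₀x(7L⁴-10L²x²+3x⁴)/(360LEI) = -9·2·(7·4⁴-10·4²·2²+3·2⁴)/(360·4·50000) = -3/10000 m
Load 2 — uniform load w=-12 kN/m over full span:
  y_2 = -wx(L³-2Lx²+x³)/(24EI) = -(-12)·2·(4³-2·4·2²+2³)/(24·50000) = 1/1250 m
Load 3 — applied couple M₀=17 kN·m at a=8/5 m (b=L-a=12/5):
  y_3 = (M₀x³/(6L)-M₀(x-a)²/2+C₁x)/EI  [x>a] with C₁=M₀(3b²-L²)/(6L)=68/75 = (17·2³/(6·4)-17·(2-(8/5))²/2+(68/75)·2)/50000 = 153/1250000 m
Superposition: y = Σ y_i = 389/625000 m ≈ 0.000622 m

y(2) = 389/625000 m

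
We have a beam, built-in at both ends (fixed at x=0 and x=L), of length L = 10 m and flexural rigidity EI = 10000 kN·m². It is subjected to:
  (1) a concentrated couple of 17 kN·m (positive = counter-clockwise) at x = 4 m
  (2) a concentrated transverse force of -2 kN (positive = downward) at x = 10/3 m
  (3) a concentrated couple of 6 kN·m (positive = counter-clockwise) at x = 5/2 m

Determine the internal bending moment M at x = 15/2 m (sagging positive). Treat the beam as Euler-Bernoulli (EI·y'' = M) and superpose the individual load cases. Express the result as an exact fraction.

M(15/2) = -3319/10800 kN·m

Load 1 — applied couple M₀=17 kN·m at a=4 m (b=L-a=6):
  M_1 = R_Ax - M_A - M₀  [x>a] with R_A=306/125, M_A=51/25 = (306/125)·(15/2) - (51/25) - 17 = -17/25 kN·m
Load 2 — point force P=-2 kN at a=10/3 m (b=L-a=20/3):
  M_2 = Pa²(a+3b)(L-x)/L³ - Pa²b/L²  [x>a] = (-2)·(10/3)²·((10/3)+3·(20/3))·(10-(15/2))/10³ - (-2)·(10/3)²·(20/3)/10² = 5/27 kN·m
Load 3 — applied couple M₀=6 kN·m at a=5/2 m (b=L-a=15/2):
  M_3 = R_Ax - M_A - M₀  [x>a] with R_A=27/40, M_A=-9/8 = (27/40)·(15/2) - (-9/8) - 6 = 3/16 kN·m
Superposition: M = Σ M_i = -3319/10800 kN·m ≈ -0.307315 kN·m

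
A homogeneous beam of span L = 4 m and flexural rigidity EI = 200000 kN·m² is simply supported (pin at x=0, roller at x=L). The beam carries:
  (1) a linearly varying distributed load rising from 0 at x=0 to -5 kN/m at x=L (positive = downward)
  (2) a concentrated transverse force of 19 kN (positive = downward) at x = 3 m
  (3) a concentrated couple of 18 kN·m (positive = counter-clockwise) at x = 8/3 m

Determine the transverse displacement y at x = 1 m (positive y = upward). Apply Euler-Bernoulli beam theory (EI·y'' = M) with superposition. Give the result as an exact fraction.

Load 1 — triangular load w₀=-5 kN/m (0→w₀ over full span):
  y_1 = -w₀x(7L⁴-10L²x²+3x⁴)/(360LEI) = -(-5)·1·(7·4⁴-10·4²·1²+3·1⁴)/(360·4·200000) = 109/3840000 m
Load 2 — point force P=19 kN at a=3 m (b=L-a=1):
  y_2 = -Pbx(L²-b²-x²)/(6LEI)  [x≤a] = -19·1·1·(4²-1²-1²)/(6·4·200000) = -133/2400000 m
Load 3 — applied couple M₀=18 kN·m at a=8/3 m (b=L-a=4/3):
  y_3 = (M₀x³/(6L)+C₁x)/EI  [x≤a] with C₁=M₀(3b²-L²)/(6L)=-8 = (18·1³/(6·4)+(-8)·1)/200000 = -29/800000 m
Superposition: y = Σ y_i = -81/1280000 m ≈ -0.000063 m

y(1) = -81/1280000 m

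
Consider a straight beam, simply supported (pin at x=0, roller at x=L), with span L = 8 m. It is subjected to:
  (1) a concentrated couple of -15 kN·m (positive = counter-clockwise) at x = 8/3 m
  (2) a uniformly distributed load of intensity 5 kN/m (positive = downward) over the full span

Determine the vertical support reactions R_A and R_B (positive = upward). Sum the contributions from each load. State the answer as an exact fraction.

Load 1 — applied couple M₀=-15 kN·m at a=8/3 m (b=L-a=16/3):
  R_A = M₀/L = (-15)/8 = -15/8 kN
  R_B = -M₀/L = -(-15)/8 = 15/8 kN
Load 2 — uniform load w=5 kN/m over full span:
  R_A = wL/2 = 5·8/2 = 20 kN
  R_B = wL/2 = 5·8/2 = 20 kN
Superposition: R_A = 145/8 kN, R_B = 175/8 kN

R_A = 145/8 kN, R_B = 175/8 kN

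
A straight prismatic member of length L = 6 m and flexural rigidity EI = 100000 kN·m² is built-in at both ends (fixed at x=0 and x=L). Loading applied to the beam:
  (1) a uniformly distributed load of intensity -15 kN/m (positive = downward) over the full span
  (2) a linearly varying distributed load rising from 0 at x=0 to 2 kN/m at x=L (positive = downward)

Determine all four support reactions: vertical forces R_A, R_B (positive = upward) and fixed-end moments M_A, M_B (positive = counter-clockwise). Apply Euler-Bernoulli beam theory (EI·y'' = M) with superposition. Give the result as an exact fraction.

R_A = -216/5 kN, M_A = -213/5 kN·m, R_B = -204/5 kN, M_B = 207/5 kN·m

Load 1 — uniform load w=-15 kN/m over full span:
  R_A = wL/2 = (-15)·6/2 = -45 kN
  M_A = wL²/12 = (-15)·6²/12 = -45 kN·m
  R_B = wL/2 = (-15)·6/2 = -45 kN
  M_B = -wL²/12 = -(-15)·6²/12 = 45 kN·m
Load 2 — triangular load w₀=2 kN/m (0→w₀ over full span):
  R_A = 3w₀L/20 = 3·2·6/20 = 9/5 kN
  M_A = w₀L²/30 = 2·6²/30 = 12/5 kN·m
  R_B = 7w₀L/20 = 7·2·6/20 = 21/5 kN
  M_B = -w₀L²/20 = -2·6²/20 = -18/5 kN·m
Superposition: R_A = -216/5 kN, M_A = -213/5 kN·m, R_B = -204/5 kN, M_B = 207/5 kN·m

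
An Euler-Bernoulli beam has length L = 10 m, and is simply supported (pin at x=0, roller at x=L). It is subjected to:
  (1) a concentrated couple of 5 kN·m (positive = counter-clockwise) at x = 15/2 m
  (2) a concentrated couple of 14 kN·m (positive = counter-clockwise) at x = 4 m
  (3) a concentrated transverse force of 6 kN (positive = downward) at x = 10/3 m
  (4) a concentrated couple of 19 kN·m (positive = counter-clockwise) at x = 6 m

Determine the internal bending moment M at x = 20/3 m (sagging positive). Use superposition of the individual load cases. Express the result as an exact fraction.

Load 1 — applied couple M₀=5 kN·m at a=15/2 m (b=L-a=5/2):
  M_1 = M₀x/L  [x≤a] = 5·(20/3)/10 = 10/3 kN·m
Load 2 — applied couple M₀=14 kN·m at a=4 m (b=L-a=6):
  M_2 = M₀x/L - M₀  [x>a] = 14·(20/3)/10 - 14 = -14/3 kN·m
Load 3 — point force P=6 kN at a=10/3 m (b=L-a=20/3):
  M_3 = Pa(L-x)/L  [x>a] = 6·(10/3)·(10-(20/3))/10 = 20/3 kN·m
Load 4 — applied couple M₀=19 kN·m at a=6 m (b=L-a=4):
  M_4 = M₀x/L - M₀  [x>a] = 19·(20/3)/10 - 19 = -19/3 kN·m
Superposition: M = Σ M_i = -1 kN·m ≈ -1.000000 kN·m

M(20/3) = -1 kN·m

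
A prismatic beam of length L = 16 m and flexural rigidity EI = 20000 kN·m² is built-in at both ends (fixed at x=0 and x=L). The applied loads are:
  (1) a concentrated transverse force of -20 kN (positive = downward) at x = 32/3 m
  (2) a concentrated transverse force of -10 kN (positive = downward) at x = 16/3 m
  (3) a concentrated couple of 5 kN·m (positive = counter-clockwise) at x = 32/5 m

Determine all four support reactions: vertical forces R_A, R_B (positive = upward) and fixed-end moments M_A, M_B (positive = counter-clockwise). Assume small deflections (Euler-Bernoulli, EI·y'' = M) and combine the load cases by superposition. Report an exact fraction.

Load 1 — point force P=-20 kN at a=32/3 m (b=L-a=16/3):
  R_A = Pb²(3a+b)/L³ = (-20)·(16/3)²·(3·(32/3)+(16/3))/16³ = -140/27 kN
  M_A = Pab²/L² = (-20)·(32/3)·(16/3)²/16² = -640/27 kN·m
  R_B = Pa²(a+3b)/L³ = (-20)·(32/3)²·((32/3)+3·(16/3))/16³ = -400/27 kN
  M_B = -Pa²b/L² = -(-20)·(32/3)²·(16/3)/16² = 1280/27 kN·m
Load 2 — point force P=-10 kN at a=16/3 m (b=L-a=32/3):
  R_A = Pb²(3a+b)/L³ = (-10)·(32/3)²·(3·(16/3)+(32/3))/16³ = -200/27 kN
  M_A = Pab²/L² = (-10)·(16/3)·(32/3)²/16² = -640/27 kN·m
  R_B = Pa²(a+3b)/L³ = (-10)·(16/3)²·((16/3)+3·(32/3))/16³ = -70/27 kN
  M_B = -Pa²b/L² = -(-10)·(16/3)²·(32/3)/16² = 320/27 kN·m
Load 3 — applied couple M₀=5 kN·m at a=32/5 m (b=L-a=48/5):
  R_A = 6M₀ab/L³ = 6·5·(32/5)·(48/5)/16³ = 9/20 kN
  M_A = M₀b(2a-b)/L² = 5·(48/5)·(2·(32/5)-(48/5))/16² = 3/5 kN·m
  R_B = -6M₀ab/L³ = -6·5·(32/5)·(48/5)/16³ = -9/20 kN
  M_B = M₀a(2b-a)/L² = 5·(32/5)·(2·(48/5)-(32/5))/16² = 8/5 kN·m
Superposition: R_A = -6557/540 kN, M_A = -6319/135 kN·m, R_B = -9643/540 kN, M_B = 8216/135 kN·m

R_A = -6557/540 kN, M_A = -6319/135 kN·m, R_B = -9643/540 kN, M_B = 8216/135 kN·m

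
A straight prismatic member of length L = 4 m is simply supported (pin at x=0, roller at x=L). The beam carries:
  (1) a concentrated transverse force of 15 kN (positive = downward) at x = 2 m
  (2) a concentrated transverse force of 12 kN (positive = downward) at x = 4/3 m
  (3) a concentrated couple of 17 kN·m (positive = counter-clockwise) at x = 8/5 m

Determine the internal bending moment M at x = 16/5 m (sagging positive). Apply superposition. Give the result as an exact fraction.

M(16/5) = 29/5 kN·m

Load 1 — point force P=15 kN at a=2 m (b=L-a=2):
  M_1 = Pa(L-x)/L  [x>a] = 15·2·(4-(16/5))/4 = 6 kN·m
Load 2 — point force P=12 kN at a=4/3 m (b=L-a=8/3):
  M_2 = Pa(L-x)/L  [x>a] = 12·(4/3)·(4-(16/5))/4 = 16/5 kN·m
Load 3 — applied couple M₀=17 kN·m at a=8/5 m (b=L-a=12/5):
  M_3 = M₀x/L - M₀  [x>a] = 17·(16/5)/4 - 17 = -17/5 kN·m
Superposition: M = Σ M_i = 29/5 kN·m ≈ 5.800000 kN·m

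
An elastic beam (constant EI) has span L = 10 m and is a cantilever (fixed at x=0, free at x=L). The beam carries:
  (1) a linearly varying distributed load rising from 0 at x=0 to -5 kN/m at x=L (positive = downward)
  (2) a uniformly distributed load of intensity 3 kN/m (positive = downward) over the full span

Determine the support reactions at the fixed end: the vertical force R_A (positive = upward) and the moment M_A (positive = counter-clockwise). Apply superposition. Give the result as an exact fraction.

R_A = 5 kN, M_A = -50/3 kN·m

Load 1 — triangular load w₀=-5 kN/m (0→w₀ over full span):
  R_A = w₀L/2 = (-5)·10/2 = -25 kN
  M_A = w₀L²/3 = (-5)·10²/3 = -500/3 kN·m
Load 2 — uniform load w=3 kN/m over full span:
  R_A = wL = 3·10 = 30 kN
  M_A = wL²/2 = 3·10²/2 = 150 kN·m
Superposition: R_A = 5 kN, M_A = -50/3 kN·m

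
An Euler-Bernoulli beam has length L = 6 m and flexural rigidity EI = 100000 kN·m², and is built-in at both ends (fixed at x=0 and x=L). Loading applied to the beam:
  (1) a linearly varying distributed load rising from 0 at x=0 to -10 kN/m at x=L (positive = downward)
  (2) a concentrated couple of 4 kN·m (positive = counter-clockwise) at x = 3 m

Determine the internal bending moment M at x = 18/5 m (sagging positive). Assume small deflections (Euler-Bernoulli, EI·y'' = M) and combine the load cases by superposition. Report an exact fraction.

M(18/5) = -221/25 kN·m

Load 1 — triangular load w₀=-10 kN/m (0→w₀ over full span):
  M_1 = 3w₀Lx/20 - w₀L²/30 - w₀x³/(6L) = 3·(-10)·6·(18/5)/20 - (-10)·6²/30 - (-10)·(18/5)³/(6·6) = -186/25 kN·m
Load 2 — applied couple M₀=4 kN·m at a=3 m (b=L-a=3):
  M_2 = R_Ax - M_A - M₀  [x>a] with R_A=1, M_A=1 = 1·(18/5) - 1 - 4 = -7/5 kN·m
Superposition: M = Σ M_i = -221/25 kN·m ≈ -8.840000 kN·m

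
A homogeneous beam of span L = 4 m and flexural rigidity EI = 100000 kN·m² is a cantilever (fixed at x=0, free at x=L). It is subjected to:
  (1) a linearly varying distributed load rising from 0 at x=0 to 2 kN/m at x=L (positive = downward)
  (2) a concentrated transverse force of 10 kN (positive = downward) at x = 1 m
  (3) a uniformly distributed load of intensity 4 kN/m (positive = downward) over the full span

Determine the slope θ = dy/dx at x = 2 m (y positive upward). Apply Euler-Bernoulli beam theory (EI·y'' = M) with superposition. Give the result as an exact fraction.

Load 1 — triangular load w₀=2 kN/m (0→w₀ over full span):
  θ_1 = (w₀Lx²/4-w₀L²x/3-w₀x⁴/(24L))/EI = (2·4·2²/4-2·4²·2/3-2·2⁴/(24·4))/100000 = -41/300000 rad
Load 2 — point force P=10 kN at a=1 m (b=L-a=3):
  θ_2 = -Pa²/(2EI)  [x>a] = -10·1²/(2·100000) = -1/20000 rad
Load 3 — uniform load w=4 kN/m over full span:
  θ_3 = -wx(x²-3Lx+3L²)/(6EI) = -4·2·(2²-3·4·2+3·4²)/(6·100000) = -7/18750 rad
Superposition: θ = Σ θ_i = -7/12500 rad ≈ -0.000560 rad

θ(2) = -7/12500 rad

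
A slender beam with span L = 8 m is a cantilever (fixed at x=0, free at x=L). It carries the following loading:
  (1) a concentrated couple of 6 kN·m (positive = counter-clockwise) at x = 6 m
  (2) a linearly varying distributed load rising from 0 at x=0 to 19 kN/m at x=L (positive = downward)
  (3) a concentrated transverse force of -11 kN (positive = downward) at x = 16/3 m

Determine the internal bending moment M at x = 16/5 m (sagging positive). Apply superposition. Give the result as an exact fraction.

M(16/5) = -54614/375 kN·m

Load 1 — applied couple M₀=6 kN·m at a=6 m (b=L-a=2):
  M_1 = M₀  [x≤a] = 6 = 6 kN·m
Load 2 — triangular load w₀=19 kN/m (0→w₀ over full span):
  M_2 = w₀Lx/2 - w₀L²/3 - w₀x³/(6L) = 19·8·(16/5)/2 - 19·8²/3 - 19·(16/5)³/(6·8) = -21888/125 kN·m
Load 3 — point force P=-11 kN at a=16/3 m (b=L-a=8/3):
  M_3 = -P(a-x)  [x≤a] = -(-11)·((16/3)-(16/5)) = 352/15 kN·m
Superposition: M = Σ M_i = -54614/375 kN·m ≈ -145.637333 kN·m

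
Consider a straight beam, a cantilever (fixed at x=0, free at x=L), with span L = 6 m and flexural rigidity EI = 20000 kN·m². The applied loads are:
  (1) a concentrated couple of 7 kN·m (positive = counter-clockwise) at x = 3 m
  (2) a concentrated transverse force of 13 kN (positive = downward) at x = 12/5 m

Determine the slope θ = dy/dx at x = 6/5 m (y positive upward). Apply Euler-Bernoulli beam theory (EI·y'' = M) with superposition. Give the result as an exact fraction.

Load 1 — applied couple M₀=7 kN·m at a=3 m (b=L-a=3):
  θ_1 = M₀x/EI  [x≤a] = 7·(6/5)/20000 = 21/50000 rad
Load 2 — point force P=13 kN at a=12/5 m (b=L-a=18/5):
  θ_2 = -Px(2a-x)/(2EI)  [x≤a] = -13·(6/5)·(2·(12/5)-(6/5))/(2·20000) = -351/250000 rad
Superposition: θ = Σ θ_i = -123/125000 rad ≈ -0.000984 rad

θ(6/5) = -123/125000 rad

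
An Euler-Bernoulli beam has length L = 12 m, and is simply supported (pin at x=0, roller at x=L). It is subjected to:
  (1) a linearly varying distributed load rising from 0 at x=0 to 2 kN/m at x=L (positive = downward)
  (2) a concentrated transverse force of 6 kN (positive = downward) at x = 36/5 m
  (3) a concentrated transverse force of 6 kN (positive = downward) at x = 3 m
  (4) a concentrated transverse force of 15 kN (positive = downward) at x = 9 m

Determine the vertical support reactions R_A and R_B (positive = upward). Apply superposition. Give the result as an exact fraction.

R_A = 293/20 kN, R_B = 487/20 kN

Load 1 — triangular load w₀=2 kN/m (0→w₀ over full span):
  R_A = w₀L/6 = 2·12/6 = 4 kN
  R_B = w₀L/3 = 2·12/3 = 8 kN
Load 2 — point force P=6 kN at a=36/5 m (b=L-a=24/5):
  R_A = Pb/L = 6·(24/5)/12 = 12/5 kN
  R_B = Pa/L = 6·(36/5)/12 = 18/5 kN
Load 3 — point force P=6 kN at a=3 m (b=L-a=9):
  R_A = Pb/L = 6·9/12 = 9/2 kN
  R_B = Pa/L = 6·3/12 = 3/2 kN
Load 4 — point force P=15 kN at a=9 m (b=L-a=3):
  R_A = Pb/L = 15·3/12 = 15/4 kN
  R_B = Pa/L = 15·9/12 = 45/4 kN
Superposition: R_A = 293/20 kN, R_B = 487/20 kN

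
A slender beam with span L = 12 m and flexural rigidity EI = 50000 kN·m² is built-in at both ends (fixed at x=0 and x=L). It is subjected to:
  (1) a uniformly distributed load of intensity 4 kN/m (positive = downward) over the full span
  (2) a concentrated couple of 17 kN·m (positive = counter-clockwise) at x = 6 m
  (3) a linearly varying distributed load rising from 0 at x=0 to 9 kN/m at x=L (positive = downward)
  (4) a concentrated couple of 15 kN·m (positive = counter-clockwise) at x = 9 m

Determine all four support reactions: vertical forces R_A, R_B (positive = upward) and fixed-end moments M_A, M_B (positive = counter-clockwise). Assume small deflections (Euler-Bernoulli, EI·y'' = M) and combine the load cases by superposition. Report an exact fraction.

Load 1 — uniform load w=4 kN/m over full span:
  R_A = wL/2 = 4·12/2 = 24 kN
  M_A = wL²/12 = 4·12²/12 = 48 kN·m
  R_B = wL/2 = 4·12/2 = 24 kN
  M_B = -wL²/12 = -4·12²/12 = -48 kN·m
Load 2 — applied couple M₀=17 kN·m at a=6 m (b=L-a=6):
  R_A = 6M₀ab/L³ = 6·17·6·6/12³ = 17/8 kN
  M_A = M₀b(2a-b)/L² = 17·6·(2·6-6)/12² = 17/4 kN·m
  R_B = -6M₀ab/L³ = -6·17·6·6/12³ = -17/8 kN
  M_B = M₀a(2b-a)/L² = 17·6·(2·6-6)/12² = 17/4 kN·m
Load 3 — triangular load w₀=9 kN/m (0→w₀ over full span):
  R_A = 3w₀L/20 = 3·9·12/20 = 81/5 kN
  M_A = w₀L²/30 = 9·12²/30 = 216/5 kN·m
  R_B = 7w₀L/20 = 7·9·12/20 = 189/5 kN
  M_B = -w₀L²/20 = -9·12²/20 = -324/5 kN·m
Load 4 — applied couple M₀=15 kN·m at a=9 m (b=L-a=3):
  R_A = 6M₀ab/L³ = 6·15·9·3/12³ = 45/32 kN
  M_A = M₀b(2a-b)/L² = 15·3·(2·9-3)/12² = 75/16 kN·m
  R_B = -6M₀ab/L³ = -6·15·9·3/12³ = -45/32 kN
  M_B = M₀a(2b-a)/L² = 15·9·(2·3-9)/12² = -45/16 kN·m
Superposition: R_A = 6997/160 kN, M_A = 8011/80 kN·m, R_B = 9323/160 kN, M_B = -8909/80 kN·m

R_A = 6997/160 kN, M_A = 8011/80 kN·m, R_B = 9323/160 kN, M_B = -8909/80 kN·m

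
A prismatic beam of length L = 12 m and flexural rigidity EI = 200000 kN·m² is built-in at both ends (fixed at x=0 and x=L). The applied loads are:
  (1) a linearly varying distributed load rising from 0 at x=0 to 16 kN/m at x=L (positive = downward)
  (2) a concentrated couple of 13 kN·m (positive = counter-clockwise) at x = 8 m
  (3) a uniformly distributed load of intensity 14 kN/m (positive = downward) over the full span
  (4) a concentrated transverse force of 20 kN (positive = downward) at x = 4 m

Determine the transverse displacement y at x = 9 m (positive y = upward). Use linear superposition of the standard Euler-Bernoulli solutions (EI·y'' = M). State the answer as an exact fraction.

Load 1 — triangular load w₀=16 kN/m (0→w₀ over full span):
  y_1 = -w₀x²(L-x)²(x+2L)/(120LEI) = -16·9²·(12-9)²·(9+2·12)/(120·12·200000) = -2673/2000000 m
Load 2 — applied couple M₀=13 kN·m at a=8 m (b=L-a=4):
  y_2 = (R_Ax³/6 - M_Ax²/2 - M₀(x-a)²/2)/EI  [x>a] with R_A=13/9, M_A=13/3 = ((13/9)·9³/6 - (13/3)·9²/2 - 13·(9-8)²/2)/200000 = -13/400000 m
Load 3 — uniform load w=14 kN/m over full span:
  y_3 = -wx²(L-x)²/(24EI) = -14·9²·(12-9)²/(24·200000) = -1701/800000 m
Load 4 — point force P=20 kN at a=4 m (b=L-a=8):
  y_4 = -Pa²(L-x)²(3bL-(3b+a)(L-x))/(6L³EI)  [x>a] = -20·4²·(12-9)²·(3·8·12-(3·8+4)·(12-9))/(6·12³·200000) = -17/60000 m
Superposition: y = Σ y_i = -45343/12000000 m ≈ -0.003779 m

y(9) = -45343/12000000 m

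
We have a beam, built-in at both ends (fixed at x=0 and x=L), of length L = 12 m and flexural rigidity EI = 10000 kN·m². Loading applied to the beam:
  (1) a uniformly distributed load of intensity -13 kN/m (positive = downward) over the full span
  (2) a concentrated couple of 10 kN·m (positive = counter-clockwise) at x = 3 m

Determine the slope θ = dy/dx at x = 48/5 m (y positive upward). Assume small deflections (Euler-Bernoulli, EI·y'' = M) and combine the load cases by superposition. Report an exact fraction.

θ(48/5) = -2883/156250 rad

Load 1 — uniform load w=-13 kN/m over full span:
  θ_1 = -wx(L-x)(L-2x)/(12EI) = -(-13)·(48/5)·(12-(48/5))·(12-2·(48/5))/(12·10000) = -1404/78125 rad
Load 2 — applied couple M₀=10 kN·m at a=3 m (b=L-a=9):
  θ_2 = (R_Ax²/2 - M_Ax - M₀(x-a))/EI  [x>a] with R_A=15/16, M_A=-15/8 = ((15/16)·(48/5)²/2 - (-15/8)·(48/5) - 10·((48/5)-3))/10000 = -3/6250 rad
Superposition: θ = Σ θ_i = -2883/156250 rad ≈ -0.018451 rad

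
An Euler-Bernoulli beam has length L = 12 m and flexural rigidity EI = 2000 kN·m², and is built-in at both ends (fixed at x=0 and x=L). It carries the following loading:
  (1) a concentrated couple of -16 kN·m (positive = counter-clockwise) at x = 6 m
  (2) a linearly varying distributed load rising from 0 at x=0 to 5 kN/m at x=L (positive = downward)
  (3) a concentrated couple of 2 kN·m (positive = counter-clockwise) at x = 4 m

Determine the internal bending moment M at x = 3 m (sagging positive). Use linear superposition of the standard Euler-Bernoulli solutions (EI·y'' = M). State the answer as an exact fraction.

Load 1 — applied couple M₀=-16 kN·m at a=6 m (b=L-a=6):
  M_1 = R_Ax - M_A  [x≤a] with R_A=-2, M_A=-4 = (-2)·3 - (-4) = -2 kN·m
Load 2 — triangular load w₀=5 kN/m (0→w₀ over full span):
  M_2 = 3w₀Lx/20 - w₀L²/30 - w₀x³/(6L) = 3·5·12·3/20 - 5·12²/30 - 5·3³/(6·12) = 9/8 kN·m
Load 3 — applied couple M₀=2 kN·m at a=4 m (b=L-a=8):
  M_3 = R_Ax - M_A  [x≤a] with R_A=2/9, M_A=0 = (2/9)·3 - 0 = 2/3 kN·m
Superposition: M = Σ M_i = -5/24 kN·m ≈ -0.208333 kN·m

M(3) = -5/24 kN·m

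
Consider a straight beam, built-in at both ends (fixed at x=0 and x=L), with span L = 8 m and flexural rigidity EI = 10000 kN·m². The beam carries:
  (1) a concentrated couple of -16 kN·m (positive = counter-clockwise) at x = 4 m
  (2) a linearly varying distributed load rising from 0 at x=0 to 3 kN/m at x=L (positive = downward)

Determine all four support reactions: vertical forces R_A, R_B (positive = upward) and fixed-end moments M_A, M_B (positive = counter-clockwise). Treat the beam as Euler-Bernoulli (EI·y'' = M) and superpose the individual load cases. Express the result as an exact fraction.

Load 1 — applied couple M₀=-16 kN·m at a=4 m (b=L-a=4):
  R_A = 6M₀ab/L³ = 6·(-16)·4·4/8³ = -3 kN
  M_A = M₀b(2a-b)/L² = (-16)·4·(2·4-4)/8² = -4 kN·m
  R_B = -6M₀ab/L³ = -6·(-16)·4·4/8³ = 3 kN
  M_B = M₀a(2b-a)/L² = (-16)·4·(2·4-4)/8² = -4 kN·m
Load 2 — triangular load w₀=3 kN/m (0→w₀ over full span):
  R_A = 3w₀L/20 = 3·3·8/20 = 18/5 kN
  M_A = w₀L²/30 = 3·8²/30 = 32/5 kN·m
  R_B = 7w₀L/20 = 7·3·8/20 = 42/5 kN
  M_B = -w₀L²/20 = -3·8²/20 = -48/5 kN·m
Superposition: R_A = 3/5 kN, M_A = 12/5 kN·m, R_B = 57/5 kN, M_B = -68/5 kN·m

R_A = 3/5 kN, M_A = 12/5 kN·m, R_B = 57/5 kN, M_B = -68/5 kN·m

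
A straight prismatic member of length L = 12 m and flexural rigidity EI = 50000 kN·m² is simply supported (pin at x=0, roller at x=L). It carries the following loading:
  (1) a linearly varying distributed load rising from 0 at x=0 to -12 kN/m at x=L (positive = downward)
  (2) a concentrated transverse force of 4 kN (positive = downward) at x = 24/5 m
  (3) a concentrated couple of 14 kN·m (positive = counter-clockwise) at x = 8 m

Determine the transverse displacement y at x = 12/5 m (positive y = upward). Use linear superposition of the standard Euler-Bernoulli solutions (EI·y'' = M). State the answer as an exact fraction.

y(12/5) = 769523/48828125 m

Load 1 — triangular load w₀=-12 kN/m (0→w₀ over full span):
  y_1 = -w₀x(7L⁴-10L²x²+3x⁴)/(360LEI) = -(-12)·(12/5)·(7·12⁴-10·12²·(12/5)²+3·(12/5)⁴)/(360·12·50000) = 891648/48828125 m
Load 2 — point force P=4 kN at a=24/5 m (b=L-a=36/5):
  y_2 = -Pbx(L²-b²-x²)/(6LEI)  [x≤a] = -4·(36/5)·(12/5)·(12²-(36/5)²-(12/5)²)/(6·12·50000) = -648/390625 m
Load 3 — applied couple M₀=14 kN·m at a=8 m (b=L-a=4):
  y_3 = (M₀x³/(6L)+C₁x)/EI  [x≤a] with C₁=M₀(3b²-L²)/(6L)=-56/3 = (14·(12/5)³/(6·12)+(-56/3)·(12/5))/50000 = -329/390625 m
Superposition: y = Σ y_i = 769523/48828125 m ≈ 0.015760 m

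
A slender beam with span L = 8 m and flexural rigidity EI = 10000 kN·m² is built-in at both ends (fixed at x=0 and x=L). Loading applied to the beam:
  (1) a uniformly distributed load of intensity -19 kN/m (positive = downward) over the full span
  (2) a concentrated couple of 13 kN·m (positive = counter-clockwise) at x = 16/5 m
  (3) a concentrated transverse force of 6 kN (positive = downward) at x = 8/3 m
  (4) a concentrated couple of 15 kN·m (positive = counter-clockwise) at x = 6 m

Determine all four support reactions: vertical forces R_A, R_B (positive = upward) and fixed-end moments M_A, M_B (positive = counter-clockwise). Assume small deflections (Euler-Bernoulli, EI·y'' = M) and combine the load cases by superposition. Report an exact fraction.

R_A = -966329/14400 kN, M_A = -316709/3600 kN·m, R_B = -1136071/14400 kN, M_B = 356851/3600 kN·m

Load 1 — uniform load w=-19 kN/m over full span:
  R_A = wL/2 = (-19)·8/2 = -76 kN
  M_A = wL²/12 = (-19)·8²/12 = -304/3 kN·m
  R_B = wL/2 = (-19)·8/2 = -76 kN
  M_B = -wL²/12 = -(-19)·8²/12 = 304/3 kN·m
Load 2 — applied couple M₀=13 kN·m at a=16/5 m (b=L-a=24/5):
  R_A = 6M₀ab/L³ = 6·13·(16/5)·(24/5)/8³ = 117/50 kN
  M_A = M₀b(2a-b)/L² = 13·(24/5)·(2·(16/5)-(24/5))/8² = 39/25 kN·m
  R_B = -6M₀ab/L³ = -6·13·(16/5)·(24/5)/8³ = -117/50 kN
  M_B = M₀a(2b-a)/L² = 13·(16/5)·(2·(24/5)-(16/5))/8² = 104/25 kN·m
Load 3 — point force P=6 kN at a=8/3 m (b=L-a=16/3):
  R_A = Pb²(3a+b)/L³ = 6·(16/3)²·(3·(8/3)+(16/3))/8³ = 40/9 kN
  M_A = Pab²/L² = 6·(8/3)·(16/3)²/8² = 64/9 kN·m
  R_B = Pa²(a+3b)/L³ = 6·(8/3)²·((8/3)+3·(16/3))/8³ = 14/9 kN
  M_B = -Pa²b/L² = -6·(8/3)²·(16/3)/8² = -32/9 kN·m
Load 4 — applied couple M₀=15 kN·m at a=6 m (b=L-a=2):
  R_A = 6M₀ab/L³ = 6·15·6·2/8³ = 135/64 kN
  M_A = M₀b(2a-b)/L² = 15·2·(2·6-2)/8² = 75/16 kN·m
  R_B = -6M₀ab/L³ = -6·15·6·2/8³ = -135/64 kN
  M_B = M₀a(2b-a)/L² = 15·6·(2·2-6)/8² = -45/16 kN·m
Superposition: R_A = -966329/14400 kN, M_A = -316709/3600 kN·m, R_B = -1136071/14400 kN, M_B = 356851/3600 kN·m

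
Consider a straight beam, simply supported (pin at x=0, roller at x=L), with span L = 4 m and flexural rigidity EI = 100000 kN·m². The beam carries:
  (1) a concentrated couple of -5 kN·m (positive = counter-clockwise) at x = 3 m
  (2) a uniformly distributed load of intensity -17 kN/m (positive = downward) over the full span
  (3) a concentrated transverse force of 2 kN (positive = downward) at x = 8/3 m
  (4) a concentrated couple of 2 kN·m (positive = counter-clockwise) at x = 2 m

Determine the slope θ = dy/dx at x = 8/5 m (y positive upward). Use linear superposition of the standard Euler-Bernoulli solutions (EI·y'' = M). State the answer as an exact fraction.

Load 1 — applied couple M₀=-5 kN·m at a=3 m (b=L-a=1):
  θ_1 = (M₀x²/(2L)+C₁)/EI  [x≤a] with C₁=M₀(3b²-L²)/(6L)=65/24 = ((-5)·(8/5)²/(2·4)+(65/24))/100000 = 133/12000000 rad
Load 2 — uniform load w=-17 kN/m over full span:
  θ_2 = -w(L³-6Lx²+4x³)/(24EI) = -(-17)·(4³-6·4·(8/5)²+4·(8/5)³)/(24·100000) = 629/4687500 rad
Load 3 — point force P=2 kN at a=8/3 m (b=L-a=4/3):
  θ_3 = -Pb(L²-b²-3x²)/(6LEI)  [x≤a] = -2·(4/3)·(4²-(4/3)²-3·(8/5)²)/(6·4·100000) = -46/6328125 rad
Load 4 — applied couple M₀=2 kN·m at a=2 m (b=L-a=2):
  θ_4 = (M₀x²/(2L)+C₁)/EI  [x≤a] with C₁=M₀(3b²-L²)/(6L)=-1/3 = (2·(8/5)²/(2·4)+(-1/3))/100000 = 23/7500000 rad
Superposition: θ = Σ θ_i = 1142647/8100000000 rad ≈ 0.000141 rad

θ(8/5) = 1142647/8100000000 rad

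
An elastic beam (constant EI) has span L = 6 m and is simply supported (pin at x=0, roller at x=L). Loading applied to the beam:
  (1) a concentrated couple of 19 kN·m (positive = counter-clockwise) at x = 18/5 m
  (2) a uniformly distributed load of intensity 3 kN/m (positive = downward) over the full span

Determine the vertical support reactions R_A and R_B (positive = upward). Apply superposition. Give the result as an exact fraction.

Load 1 — applied couple M₀=19 kN·m at a=18/5 m (b=L-a=12/5):
  R_A = M₀/L = 19/6 kN
  R_B = -M₀/L = -19/6 kN
Load 2 — uniform load w=3 kN/m over full span:
  R_A = wL/2 = 3·6/2 = 9 kN
  R_B = wL/2 = 3·6/2 = 9 kN
Superposition: R_A = 73/6 kN, R_B = 35/6 kN

R_A = 73/6 kN, R_B = 35/6 kN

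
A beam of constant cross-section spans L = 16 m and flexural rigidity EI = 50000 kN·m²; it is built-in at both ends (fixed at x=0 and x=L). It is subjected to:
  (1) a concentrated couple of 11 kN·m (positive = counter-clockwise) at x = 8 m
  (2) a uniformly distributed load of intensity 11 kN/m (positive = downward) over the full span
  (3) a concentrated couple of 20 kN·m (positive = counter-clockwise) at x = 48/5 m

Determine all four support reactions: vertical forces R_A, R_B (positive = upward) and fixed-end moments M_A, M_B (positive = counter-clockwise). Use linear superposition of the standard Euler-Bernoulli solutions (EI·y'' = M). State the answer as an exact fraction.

Load 1 — applied couple M₀=11 kN·m at a=8 m (b=L-a=8):
  R_A = 6M₀ab/L³ = 6·11·8·8/16³ = 33/32 kN
  M_A = M₀b(2a-b)/L² = 11·8·(2·8-8)/16² = 11/4 kN·m
  R_B = -6M₀ab/L³ = -6·11·8·8/16³ = -33/32 kN
  M_B = M₀a(2b-a)/L² = 11·8·(2·8-8)/16² = 11/4 kN·m
Load 2 — uniform load w=11 kN/m over full span:
  R_A = wL/2 = 11·16/2 = 88 kN
  M_A = wL²/12 = 11·16²/12 = 704/3 kN·m
  R_B = wL/2 = 11·16/2 = 88 kN
  M_B = -wL²/12 = -11·16²/12 = -704/3 kN·m
Load 3 — applied couple M₀=20 kN·m at a=48/5 m (b=L-a=32/5):
  R_A = 6M₀ab/L³ = 6·20·(48/5)·(32/5)/16³ = 9/5 kN
  M_A = M₀b(2a-b)/L² = 20·(32/5)·(2·(48/5)-(32/5))/16² = 32/5 kN·m
  R_B = -6M₀ab/L³ = -6·20·(48/5)·(32/5)/16³ = -9/5 kN
  M_B = M₀a(2b-a)/L² = 20·(48/5)·(2·(32/5)-(48/5))/16² = 12/5 kN·m
Superposition: R_A = 14533/160 kN, M_A = 14629/60 kN·m, R_B = 13627/160 kN, M_B = -13771/60 kN·m

R_A = 14533/160 kN, M_A = 14629/60 kN·m, R_B = 13627/160 kN, M_B = -13771/60 kN·m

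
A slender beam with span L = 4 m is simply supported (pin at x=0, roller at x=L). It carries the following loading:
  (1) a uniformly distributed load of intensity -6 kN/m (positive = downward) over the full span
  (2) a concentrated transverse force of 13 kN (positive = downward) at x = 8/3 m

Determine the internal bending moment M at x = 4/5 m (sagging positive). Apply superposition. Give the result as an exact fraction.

M(4/5) = -316/75 kN·m

Load 1 — uniform load w=-6 kN/m over full span:
  M_1 = wx(L-x)/2 = (-6)·(4/5)·(4-(4/5))/2 = -192/25 kN·m
Load 2 — point force P=13 kN at a=8/3 m (b=L-a=4/3):
  M_2 = Pbx/L  [x≤a] = 13·(4/3)·(4/5)/4 = 52/15 kN·m
Superposition: M = Σ M_i = -316/75 kN·m ≈ -4.213333 kN·m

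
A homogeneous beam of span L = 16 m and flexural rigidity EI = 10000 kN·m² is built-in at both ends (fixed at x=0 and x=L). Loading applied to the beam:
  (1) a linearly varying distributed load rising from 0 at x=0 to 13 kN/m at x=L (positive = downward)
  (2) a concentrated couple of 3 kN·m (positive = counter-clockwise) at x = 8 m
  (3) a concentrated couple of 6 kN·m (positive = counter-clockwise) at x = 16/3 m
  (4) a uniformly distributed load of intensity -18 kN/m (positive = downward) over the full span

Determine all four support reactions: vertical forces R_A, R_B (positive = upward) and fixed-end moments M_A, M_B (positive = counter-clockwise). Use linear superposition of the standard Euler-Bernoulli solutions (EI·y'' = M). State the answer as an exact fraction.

R_A = -17923/160 kN, M_A = -16339/60 kN·m, R_B = -11517/160 kN, M_B = 4407/20 kN·m

Load 1 — triangular load w₀=13 kN/m (0→w₀ over full span):
  R_A = 3w₀L/20 = 3·13·16/20 = 156/5 kN
  M_A = w₀L²/30 = 13·16²/30 = 1664/15 kN·m
  R_B = 7w₀L/20 = 7·13·16/20 = 364/5 kN
  M_B = -w₀L²/20 = -13·16²/20 = -832/5 kN·m
Load 2 — applied couple M₀=3 kN·m at a=8 m (b=L-a=8):
  R_A = 6M₀ab/L³ = 6·3·8·8/16³ = 9/32 kN
  M_A = M₀b(2a-b)/L² = 3·8·(2·8-8)/16² = 3/4 kN·m
  R_B = -6M₀ab/L³ = -6·3·8·8/16³ = -9/32 kN
  M_B = M₀a(2b-a)/L² = 3·8·(2·8-8)/16² = 3/4 kN·m
Load 3 — applied couple M₀=6 kN·m at a=16/3 m (b=L-a=32/3):
  R_A = 6M₀ab/L³ = 6·6·(16/3)·(32/3)/16³ = 1/2 kN
  M_A = M₀b(2a-b)/L² = 6·(32/3)·(2·(16/3)-(32/3))/16² = 0 kN·m
  R_B = -6M₀ab/L³ = -6·6·(16/3)·(32/3)/16³ = -1/2 kN
  M_B = M₀a(2b-a)/L² = 6·(16/3)·(2·(32/3)-(16/3))/16² = 2 kN·m
Load 4 — uniform load w=-18 kN/m over full span:
  R_A = wL/2 = (-18)·16/2 = -144 kN
  M_A = wL²/12 = (-18)·16²/12 = -384 kN·m
  R_B = wL/2 = (-18)·16/2 = -144 kN
  M_B = -wL²/12 = -(-18)·16²/12 = 384 kN·m
Superposition: R_A = -17923/160 kN, M_A = -16339/60 kN·m, R_B = -11517/160 kN, M_B = 4407/20 kN·m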